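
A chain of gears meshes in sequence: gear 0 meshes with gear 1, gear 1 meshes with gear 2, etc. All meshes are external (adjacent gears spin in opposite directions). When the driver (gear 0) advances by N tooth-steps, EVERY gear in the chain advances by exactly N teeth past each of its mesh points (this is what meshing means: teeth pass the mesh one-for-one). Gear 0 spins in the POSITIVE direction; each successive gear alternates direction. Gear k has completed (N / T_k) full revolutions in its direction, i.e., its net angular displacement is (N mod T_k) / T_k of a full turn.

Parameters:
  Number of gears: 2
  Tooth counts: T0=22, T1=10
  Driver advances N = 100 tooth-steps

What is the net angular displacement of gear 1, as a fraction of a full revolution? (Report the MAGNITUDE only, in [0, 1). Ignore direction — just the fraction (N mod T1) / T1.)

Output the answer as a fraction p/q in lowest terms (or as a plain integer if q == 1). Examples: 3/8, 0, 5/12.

Chain of 2 gears, tooth counts: [22, 10]
  gear 0: T0=22, direction=positive, advance = 100 mod 22 = 12 teeth = 12/22 turn
  gear 1: T1=10, direction=negative, advance = 100 mod 10 = 0 teeth = 0/10 turn
Gear 1: 100 mod 10 = 0
Fraction = 0 / 10 = 0/1 (gcd(0,10)=10) = 0

Answer: 0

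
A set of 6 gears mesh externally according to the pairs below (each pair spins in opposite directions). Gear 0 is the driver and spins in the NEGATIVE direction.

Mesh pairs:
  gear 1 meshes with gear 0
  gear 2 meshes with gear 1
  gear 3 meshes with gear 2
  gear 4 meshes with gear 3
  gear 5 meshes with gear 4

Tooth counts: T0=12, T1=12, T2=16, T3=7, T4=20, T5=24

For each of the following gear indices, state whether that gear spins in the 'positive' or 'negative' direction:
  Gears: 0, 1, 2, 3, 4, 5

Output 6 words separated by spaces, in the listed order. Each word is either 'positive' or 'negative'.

Gear 0 (driver): negative (depth 0)
  gear 1: meshes with gear 0 -> depth 1 -> positive (opposite of gear 0)
  gear 2: meshes with gear 1 -> depth 2 -> negative (opposite of gear 1)
  gear 3: meshes with gear 2 -> depth 3 -> positive (opposite of gear 2)
  gear 4: meshes with gear 3 -> depth 4 -> negative (opposite of gear 3)
  gear 5: meshes with gear 4 -> depth 5 -> positive (opposite of gear 4)
Queried indices 0, 1, 2, 3, 4, 5 -> negative, positive, negative, positive, negative, positive

Answer: negative positive negative positive negative positive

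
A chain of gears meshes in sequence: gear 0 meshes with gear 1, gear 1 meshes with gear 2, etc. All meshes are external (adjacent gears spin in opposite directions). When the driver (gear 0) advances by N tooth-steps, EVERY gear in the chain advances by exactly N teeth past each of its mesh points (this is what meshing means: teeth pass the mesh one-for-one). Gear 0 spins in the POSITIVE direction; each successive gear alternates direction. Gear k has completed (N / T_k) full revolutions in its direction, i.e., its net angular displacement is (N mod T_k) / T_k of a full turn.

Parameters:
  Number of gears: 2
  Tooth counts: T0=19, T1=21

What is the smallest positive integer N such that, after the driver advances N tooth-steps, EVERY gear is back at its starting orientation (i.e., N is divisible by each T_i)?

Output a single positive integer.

Answer: 399

Derivation:
Gear k returns to start when N is a multiple of T_k.
All gears at start simultaneously when N is a common multiple of [19, 21]; the smallest such N is lcm(19, 21).
Start: lcm = T0 = 19
Fold in T1=21: gcd(19, 21) = 1; lcm(19, 21) = 19 * 21 / 1 = 399 / 1 = 399
Full cycle length = 399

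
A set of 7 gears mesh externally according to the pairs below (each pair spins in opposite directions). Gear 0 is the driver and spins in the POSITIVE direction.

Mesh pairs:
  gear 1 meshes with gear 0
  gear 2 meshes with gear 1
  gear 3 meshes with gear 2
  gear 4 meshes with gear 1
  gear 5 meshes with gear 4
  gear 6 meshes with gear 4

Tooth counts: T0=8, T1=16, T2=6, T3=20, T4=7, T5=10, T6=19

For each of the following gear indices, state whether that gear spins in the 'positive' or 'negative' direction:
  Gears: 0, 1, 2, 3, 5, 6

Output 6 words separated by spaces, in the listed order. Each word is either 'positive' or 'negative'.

Gear 0 (driver): positive (depth 0)
  gear 1: meshes with gear 0 -> depth 1 -> negative (opposite of gear 0)
  gear 2: meshes with gear 1 -> depth 2 -> positive (opposite of gear 1)
  gear 3: meshes with gear 2 -> depth 3 -> negative (opposite of gear 2)
  gear 4: meshes with gear 1 -> depth 2 -> positive (opposite of gear 1)
  gear 5: meshes with gear 4 -> depth 3 -> negative (opposite of gear 4)
  gear 6: meshes with gear 4 -> depth 3 -> negative (opposite of gear 4)
Queried indices 0, 1, 2, 3, 5, 6 -> positive, negative, positive, negative, negative, negative

Answer: positive negative positive negative negative negative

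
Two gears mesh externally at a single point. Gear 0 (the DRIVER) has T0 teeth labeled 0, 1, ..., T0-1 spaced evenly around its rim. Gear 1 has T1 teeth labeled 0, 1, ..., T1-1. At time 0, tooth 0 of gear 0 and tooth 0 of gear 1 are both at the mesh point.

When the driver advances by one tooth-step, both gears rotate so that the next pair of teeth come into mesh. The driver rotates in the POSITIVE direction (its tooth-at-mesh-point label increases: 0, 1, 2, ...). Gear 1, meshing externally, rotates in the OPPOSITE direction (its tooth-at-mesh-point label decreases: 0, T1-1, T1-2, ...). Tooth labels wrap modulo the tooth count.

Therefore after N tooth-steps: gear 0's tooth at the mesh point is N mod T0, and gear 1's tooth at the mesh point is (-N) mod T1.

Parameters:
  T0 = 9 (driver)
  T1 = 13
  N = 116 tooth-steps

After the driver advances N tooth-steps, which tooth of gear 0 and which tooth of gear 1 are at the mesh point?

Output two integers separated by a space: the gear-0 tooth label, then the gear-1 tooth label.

Gear 0 (driver, T0=9): tooth at mesh = N mod T0
  116 = 12 * 9 + 8, so 116 mod 9 = 8
  gear 0 tooth = 8
Gear 1 (driven, T1=13): tooth at mesh = (-N) mod T1
  116 = 8 * 13 + 12, so 116 mod 13 = 12
  (-116) mod 13 = (-12) mod 13 = 13 - 12 = 1
Mesh after 116 steps: gear-0 tooth 8 meets gear-1 tooth 1

Answer: 8 1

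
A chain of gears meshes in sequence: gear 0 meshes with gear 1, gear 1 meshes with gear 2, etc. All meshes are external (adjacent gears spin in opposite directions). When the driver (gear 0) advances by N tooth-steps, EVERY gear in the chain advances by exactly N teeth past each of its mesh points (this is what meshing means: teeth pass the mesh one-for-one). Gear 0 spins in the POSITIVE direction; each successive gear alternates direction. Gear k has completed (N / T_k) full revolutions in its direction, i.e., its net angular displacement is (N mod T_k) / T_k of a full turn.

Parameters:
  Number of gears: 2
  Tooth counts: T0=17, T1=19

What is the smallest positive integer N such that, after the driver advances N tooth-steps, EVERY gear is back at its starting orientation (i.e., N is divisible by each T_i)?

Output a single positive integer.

Answer: 323

Derivation:
Gear k returns to start when N is a multiple of T_k.
All gears at start simultaneously when N is a common multiple of [17, 19]; the smallest such N is lcm(17, 19).
Start: lcm = T0 = 17
Fold in T1=19: gcd(17, 19) = 1; lcm(17, 19) = 17 * 19 / 1 = 323 / 1 = 323
Full cycle length = 323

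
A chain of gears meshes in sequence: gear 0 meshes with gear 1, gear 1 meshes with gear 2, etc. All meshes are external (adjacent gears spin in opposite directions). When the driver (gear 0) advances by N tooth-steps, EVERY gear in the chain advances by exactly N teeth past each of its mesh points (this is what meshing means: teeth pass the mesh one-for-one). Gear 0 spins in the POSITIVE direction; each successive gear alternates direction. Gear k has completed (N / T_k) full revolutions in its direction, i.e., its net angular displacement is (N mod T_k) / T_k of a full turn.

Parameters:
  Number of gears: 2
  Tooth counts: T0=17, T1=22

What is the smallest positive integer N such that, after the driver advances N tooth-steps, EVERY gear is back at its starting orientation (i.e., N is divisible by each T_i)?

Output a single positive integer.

Gear k returns to start when N is a multiple of T_k.
All gears at start simultaneously when N is a common multiple of [17, 22]; the smallest such N is lcm(17, 22).
Start: lcm = T0 = 17
Fold in T1=22: gcd(17, 22) = 1; lcm(17, 22) = 17 * 22 / 1 = 374 / 1 = 374
Full cycle length = 374

Answer: 374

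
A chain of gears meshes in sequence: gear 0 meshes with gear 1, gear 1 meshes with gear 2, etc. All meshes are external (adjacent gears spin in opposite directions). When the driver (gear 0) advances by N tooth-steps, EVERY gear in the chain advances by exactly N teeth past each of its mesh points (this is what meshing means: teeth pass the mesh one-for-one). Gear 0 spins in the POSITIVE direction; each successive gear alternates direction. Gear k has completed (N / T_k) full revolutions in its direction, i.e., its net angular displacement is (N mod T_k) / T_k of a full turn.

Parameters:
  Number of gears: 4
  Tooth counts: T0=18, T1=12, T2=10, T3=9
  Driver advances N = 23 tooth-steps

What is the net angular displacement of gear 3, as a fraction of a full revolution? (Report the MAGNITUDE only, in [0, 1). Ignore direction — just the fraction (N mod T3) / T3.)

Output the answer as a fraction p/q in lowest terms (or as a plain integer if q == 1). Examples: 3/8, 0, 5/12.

Chain of 4 gears, tooth counts: [18, 12, 10, 9]
  gear 0: T0=18, direction=positive, advance = 23 mod 18 = 5 teeth = 5/18 turn
  gear 1: T1=12, direction=negative, advance = 23 mod 12 = 11 teeth = 11/12 turn
  gear 2: T2=10, direction=positive, advance = 23 mod 10 = 3 teeth = 3/10 turn
  gear 3: T3=9, direction=negative, advance = 23 mod 9 = 5 teeth = 5/9 turn
Gear 3: 23 mod 9 = 5
Fraction = 5 / 9 = 5/9 (gcd(5,9)=1) = 5/9

Answer: 5/9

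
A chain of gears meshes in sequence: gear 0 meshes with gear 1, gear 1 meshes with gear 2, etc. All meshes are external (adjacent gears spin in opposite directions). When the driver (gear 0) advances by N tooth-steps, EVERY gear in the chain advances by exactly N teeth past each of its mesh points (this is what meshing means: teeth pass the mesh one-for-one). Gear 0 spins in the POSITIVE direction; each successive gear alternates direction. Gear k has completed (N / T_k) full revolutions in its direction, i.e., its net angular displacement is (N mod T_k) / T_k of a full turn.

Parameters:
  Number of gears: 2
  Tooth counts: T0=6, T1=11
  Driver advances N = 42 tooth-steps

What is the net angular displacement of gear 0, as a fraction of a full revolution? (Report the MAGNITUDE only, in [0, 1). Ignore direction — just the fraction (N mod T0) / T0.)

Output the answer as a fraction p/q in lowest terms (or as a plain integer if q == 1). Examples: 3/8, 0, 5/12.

Chain of 2 gears, tooth counts: [6, 11]
  gear 0: T0=6, direction=positive, advance = 42 mod 6 = 0 teeth = 0/6 turn
  gear 1: T1=11, direction=negative, advance = 42 mod 11 = 9 teeth = 9/11 turn
Gear 0: 42 mod 6 = 0
Fraction = 0 / 6 = 0/1 (gcd(0,6)=6) = 0

Answer: 0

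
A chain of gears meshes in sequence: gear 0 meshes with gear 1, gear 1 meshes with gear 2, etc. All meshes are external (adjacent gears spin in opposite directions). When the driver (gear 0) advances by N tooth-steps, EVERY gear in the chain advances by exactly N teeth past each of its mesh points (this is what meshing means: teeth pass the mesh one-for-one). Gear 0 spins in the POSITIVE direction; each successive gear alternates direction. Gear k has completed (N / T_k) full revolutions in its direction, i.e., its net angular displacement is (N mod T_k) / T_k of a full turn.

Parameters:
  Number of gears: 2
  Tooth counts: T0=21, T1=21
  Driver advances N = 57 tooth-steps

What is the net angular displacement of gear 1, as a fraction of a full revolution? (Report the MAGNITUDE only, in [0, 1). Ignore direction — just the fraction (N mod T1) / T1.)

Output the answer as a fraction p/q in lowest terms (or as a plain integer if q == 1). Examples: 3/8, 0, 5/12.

Chain of 2 gears, tooth counts: [21, 21]
  gear 0: T0=21, direction=positive, advance = 57 mod 21 = 15 teeth = 15/21 turn
  gear 1: T1=21, direction=negative, advance = 57 mod 21 = 15 teeth = 15/21 turn
Gear 1: 57 mod 21 = 15
Fraction = 15 / 21 = 5/7 (gcd(15,21)=3) = 5/7

Answer: 5/7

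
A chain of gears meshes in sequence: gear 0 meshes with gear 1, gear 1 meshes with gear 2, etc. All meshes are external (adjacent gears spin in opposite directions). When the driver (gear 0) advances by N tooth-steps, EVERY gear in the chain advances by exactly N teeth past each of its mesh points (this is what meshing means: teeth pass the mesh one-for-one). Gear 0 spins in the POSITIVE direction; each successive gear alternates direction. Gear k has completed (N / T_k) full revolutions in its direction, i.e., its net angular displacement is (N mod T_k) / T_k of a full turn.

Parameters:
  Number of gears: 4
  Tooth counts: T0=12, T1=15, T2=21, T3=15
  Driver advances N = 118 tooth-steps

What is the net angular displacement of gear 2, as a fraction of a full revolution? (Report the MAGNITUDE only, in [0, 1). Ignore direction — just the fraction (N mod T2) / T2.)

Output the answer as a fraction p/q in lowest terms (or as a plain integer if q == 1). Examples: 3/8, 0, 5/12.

Answer: 13/21

Derivation:
Chain of 4 gears, tooth counts: [12, 15, 21, 15]
  gear 0: T0=12, direction=positive, advance = 118 mod 12 = 10 teeth = 10/12 turn
  gear 1: T1=15, direction=negative, advance = 118 mod 15 = 13 teeth = 13/15 turn
  gear 2: T2=21, direction=positive, advance = 118 mod 21 = 13 teeth = 13/21 turn
  gear 3: T3=15, direction=negative, advance = 118 mod 15 = 13 teeth = 13/15 turn
Gear 2: 118 mod 21 = 13
Fraction = 13 / 21 = 13/21 (gcd(13,21)=1) = 13/21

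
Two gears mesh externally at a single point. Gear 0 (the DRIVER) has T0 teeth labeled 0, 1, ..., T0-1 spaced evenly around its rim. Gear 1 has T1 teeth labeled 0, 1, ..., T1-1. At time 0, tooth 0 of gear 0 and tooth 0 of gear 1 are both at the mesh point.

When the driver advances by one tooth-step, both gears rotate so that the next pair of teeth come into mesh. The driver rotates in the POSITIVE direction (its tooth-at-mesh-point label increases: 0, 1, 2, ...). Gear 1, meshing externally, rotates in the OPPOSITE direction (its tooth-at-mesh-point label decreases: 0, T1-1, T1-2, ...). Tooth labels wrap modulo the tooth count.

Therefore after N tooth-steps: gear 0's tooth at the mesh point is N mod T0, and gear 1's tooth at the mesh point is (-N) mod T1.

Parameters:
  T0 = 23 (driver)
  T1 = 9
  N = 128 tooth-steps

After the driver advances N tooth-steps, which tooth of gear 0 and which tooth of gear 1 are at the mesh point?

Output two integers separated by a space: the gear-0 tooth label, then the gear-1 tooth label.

Answer: 13 7

Derivation:
Gear 0 (driver, T0=23): tooth at mesh = N mod T0
  128 = 5 * 23 + 13, so 128 mod 23 = 13
  gear 0 tooth = 13
Gear 1 (driven, T1=9): tooth at mesh = (-N) mod T1
  128 = 14 * 9 + 2, so 128 mod 9 = 2
  (-128) mod 9 = (-2) mod 9 = 9 - 2 = 7
Mesh after 128 steps: gear-0 tooth 13 meets gear-1 tooth 7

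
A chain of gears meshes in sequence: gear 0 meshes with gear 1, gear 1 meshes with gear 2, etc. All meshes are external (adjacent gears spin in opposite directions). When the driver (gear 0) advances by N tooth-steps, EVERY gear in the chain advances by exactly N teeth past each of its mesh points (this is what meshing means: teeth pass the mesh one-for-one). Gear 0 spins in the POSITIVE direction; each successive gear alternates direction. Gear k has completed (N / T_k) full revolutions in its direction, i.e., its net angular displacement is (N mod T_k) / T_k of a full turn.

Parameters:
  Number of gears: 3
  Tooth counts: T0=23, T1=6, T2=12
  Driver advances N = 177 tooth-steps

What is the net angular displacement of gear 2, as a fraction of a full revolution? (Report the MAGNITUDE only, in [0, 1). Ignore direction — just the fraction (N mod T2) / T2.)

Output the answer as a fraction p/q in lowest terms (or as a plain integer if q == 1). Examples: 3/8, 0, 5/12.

Chain of 3 gears, tooth counts: [23, 6, 12]
  gear 0: T0=23, direction=positive, advance = 177 mod 23 = 16 teeth = 16/23 turn
  gear 1: T1=6, direction=negative, advance = 177 mod 6 = 3 teeth = 3/6 turn
  gear 2: T2=12, direction=positive, advance = 177 mod 12 = 9 teeth = 9/12 turn
Gear 2: 177 mod 12 = 9
Fraction = 9 / 12 = 3/4 (gcd(9,12)=3) = 3/4

Answer: 3/4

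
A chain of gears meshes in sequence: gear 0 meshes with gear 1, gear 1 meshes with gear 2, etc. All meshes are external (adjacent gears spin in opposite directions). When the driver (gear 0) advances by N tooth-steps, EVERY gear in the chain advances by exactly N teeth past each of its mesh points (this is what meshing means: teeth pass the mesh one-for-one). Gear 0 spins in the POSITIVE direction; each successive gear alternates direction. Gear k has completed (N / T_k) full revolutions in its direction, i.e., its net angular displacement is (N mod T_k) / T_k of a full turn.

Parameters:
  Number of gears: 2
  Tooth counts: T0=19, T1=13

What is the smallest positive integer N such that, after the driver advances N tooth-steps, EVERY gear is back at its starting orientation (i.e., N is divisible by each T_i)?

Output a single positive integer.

Gear k returns to start when N is a multiple of T_k.
All gears at start simultaneously when N is a common multiple of [19, 13]; the smallest such N is lcm(19, 13).
Start: lcm = T0 = 19
Fold in T1=13: gcd(19, 13) = 1; lcm(19, 13) = 19 * 13 / 1 = 247 / 1 = 247
Full cycle length = 247

Answer: 247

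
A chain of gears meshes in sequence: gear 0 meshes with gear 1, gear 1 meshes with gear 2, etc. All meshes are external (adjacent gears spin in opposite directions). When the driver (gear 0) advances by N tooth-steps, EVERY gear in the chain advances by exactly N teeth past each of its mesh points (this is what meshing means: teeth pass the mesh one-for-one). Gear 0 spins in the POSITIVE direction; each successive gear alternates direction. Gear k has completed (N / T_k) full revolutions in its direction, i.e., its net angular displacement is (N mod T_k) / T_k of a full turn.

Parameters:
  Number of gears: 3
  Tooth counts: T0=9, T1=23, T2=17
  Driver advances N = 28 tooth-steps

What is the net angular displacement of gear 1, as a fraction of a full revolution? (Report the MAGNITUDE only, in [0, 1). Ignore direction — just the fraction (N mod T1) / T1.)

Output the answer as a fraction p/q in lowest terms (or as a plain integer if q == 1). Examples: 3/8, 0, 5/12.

Chain of 3 gears, tooth counts: [9, 23, 17]
  gear 0: T0=9, direction=positive, advance = 28 mod 9 = 1 teeth = 1/9 turn
  gear 1: T1=23, direction=negative, advance = 28 mod 23 = 5 teeth = 5/23 turn
  gear 2: T2=17, direction=positive, advance = 28 mod 17 = 11 teeth = 11/17 turn
Gear 1: 28 mod 23 = 5
Fraction = 5 / 23 = 5/23 (gcd(5,23)=1) = 5/23

Answer: 5/23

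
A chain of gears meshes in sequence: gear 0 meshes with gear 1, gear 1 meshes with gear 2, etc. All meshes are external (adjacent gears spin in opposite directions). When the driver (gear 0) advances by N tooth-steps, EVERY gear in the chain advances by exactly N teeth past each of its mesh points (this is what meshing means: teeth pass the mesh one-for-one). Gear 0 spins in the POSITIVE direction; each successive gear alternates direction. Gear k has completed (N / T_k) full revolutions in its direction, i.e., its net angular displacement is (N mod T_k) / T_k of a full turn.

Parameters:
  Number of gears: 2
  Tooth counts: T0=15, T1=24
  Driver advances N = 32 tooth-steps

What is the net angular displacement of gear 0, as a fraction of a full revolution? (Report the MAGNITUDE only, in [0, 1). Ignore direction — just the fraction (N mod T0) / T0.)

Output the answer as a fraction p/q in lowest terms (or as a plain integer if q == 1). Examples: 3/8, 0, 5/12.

Chain of 2 gears, tooth counts: [15, 24]
  gear 0: T0=15, direction=positive, advance = 32 mod 15 = 2 teeth = 2/15 turn
  gear 1: T1=24, direction=negative, advance = 32 mod 24 = 8 teeth = 8/24 turn
Gear 0: 32 mod 15 = 2
Fraction = 2 / 15 = 2/15 (gcd(2,15)=1) = 2/15

Answer: 2/15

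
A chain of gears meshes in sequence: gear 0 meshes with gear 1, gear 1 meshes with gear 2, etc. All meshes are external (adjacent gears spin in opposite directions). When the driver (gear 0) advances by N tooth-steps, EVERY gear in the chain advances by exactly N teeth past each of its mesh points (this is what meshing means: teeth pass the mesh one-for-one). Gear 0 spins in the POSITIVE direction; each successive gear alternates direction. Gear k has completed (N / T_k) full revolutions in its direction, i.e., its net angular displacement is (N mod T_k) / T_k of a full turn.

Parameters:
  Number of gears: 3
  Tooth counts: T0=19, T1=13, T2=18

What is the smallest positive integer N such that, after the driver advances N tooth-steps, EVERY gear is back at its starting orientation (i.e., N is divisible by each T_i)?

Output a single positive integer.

Answer: 4446

Derivation:
Gear k returns to start when N is a multiple of T_k.
All gears at start simultaneously when N is a common multiple of [19, 13, 18]; the smallest such N is lcm(19, 13, 18).
Start: lcm = T0 = 19
Fold in T1=13: gcd(19, 13) = 1; lcm(19, 13) = 19 * 13 / 1 = 247 / 1 = 247
Fold in T2=18: gcd(247, 18) = 1; lcm(247, 18) = 247 * 18 / 1 = 4446 / 1 = 4446
Full cycle length = 4446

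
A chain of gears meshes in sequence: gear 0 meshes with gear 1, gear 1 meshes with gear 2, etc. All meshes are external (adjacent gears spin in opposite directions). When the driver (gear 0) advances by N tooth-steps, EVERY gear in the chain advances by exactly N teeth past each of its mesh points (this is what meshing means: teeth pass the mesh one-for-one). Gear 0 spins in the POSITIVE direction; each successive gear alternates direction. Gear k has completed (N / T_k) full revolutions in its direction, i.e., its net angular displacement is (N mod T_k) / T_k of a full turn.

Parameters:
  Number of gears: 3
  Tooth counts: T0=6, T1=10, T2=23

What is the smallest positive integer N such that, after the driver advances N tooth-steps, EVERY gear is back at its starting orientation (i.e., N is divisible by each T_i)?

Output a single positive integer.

Gear k returns to start when N is a multiple of T_k.
All gears at start simultaneously when N is a common multiple of [6, 10, 23]; the smallest such N is lcm(6, 10, 23).
Start: lcm = T0 = 6
Fold in T1=10: gcd(6, 10) = 2; lcm(6, 10) = 6 * 10 / 2 = 60 / 2 = 30
Fold in T2=23: gcd(30, 23) = 1; lcm(30, 23) = 30 * 23 / 1 = 690 / 1 = 690
Full cycle length = 690

Answer: 690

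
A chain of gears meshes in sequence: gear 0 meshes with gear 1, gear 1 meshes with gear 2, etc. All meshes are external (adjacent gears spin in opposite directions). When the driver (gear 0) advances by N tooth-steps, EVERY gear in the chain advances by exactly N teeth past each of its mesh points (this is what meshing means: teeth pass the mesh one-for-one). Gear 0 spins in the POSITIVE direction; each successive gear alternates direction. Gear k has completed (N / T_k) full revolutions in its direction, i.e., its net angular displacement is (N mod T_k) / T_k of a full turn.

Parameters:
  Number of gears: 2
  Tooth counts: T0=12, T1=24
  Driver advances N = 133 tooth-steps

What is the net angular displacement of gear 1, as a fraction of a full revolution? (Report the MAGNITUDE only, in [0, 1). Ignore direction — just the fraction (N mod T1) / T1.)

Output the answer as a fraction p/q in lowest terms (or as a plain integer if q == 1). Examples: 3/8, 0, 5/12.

Chain of 2 gears, tooth counts: [12, 24]
  gear 0: T0=12, direction=positive, advance = 133 mod 12 = 1 teeth = 1/12 turn
  gear 1: T1=24, direction=negative, advance = 133 mod 24 = 13 teeth = 13/24 turn
Gear 1: 133 mod 24 = 13
Fraction = 13 / 24 = 13/24 (gcd(13,24)=1) = 13/24

Answer: 13/24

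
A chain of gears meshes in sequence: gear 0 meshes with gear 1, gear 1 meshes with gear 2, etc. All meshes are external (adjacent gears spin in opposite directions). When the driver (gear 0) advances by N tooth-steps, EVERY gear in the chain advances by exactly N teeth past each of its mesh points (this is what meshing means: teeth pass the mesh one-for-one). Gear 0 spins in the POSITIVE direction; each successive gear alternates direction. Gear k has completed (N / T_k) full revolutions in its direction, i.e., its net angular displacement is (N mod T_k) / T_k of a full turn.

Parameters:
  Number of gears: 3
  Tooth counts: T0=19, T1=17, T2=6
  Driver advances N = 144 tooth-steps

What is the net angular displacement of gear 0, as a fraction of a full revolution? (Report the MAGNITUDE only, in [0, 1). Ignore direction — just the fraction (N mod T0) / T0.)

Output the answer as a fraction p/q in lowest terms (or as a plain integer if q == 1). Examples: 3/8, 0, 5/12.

Chain of 3 gears, tooth counts: [19, 17, 6]
  gear 0: T0=19, direction=positive, advance = 144 mod 19 = 11 teeth = 11/19 turn
  gear 1: T1=17, direction=negative, advance = 144 mod 17 = 8 teeth = 8/17 turn
  gear 2: T2=6, direction=positive, advance = 144 mod 6 = 0 teeth = 0/6 turn
Gear 0: 144 mod 19 = 11
Fraction = 11 / 19 = 11/19 (gcd(11,19)=1) = 11/19

Answer: 11/19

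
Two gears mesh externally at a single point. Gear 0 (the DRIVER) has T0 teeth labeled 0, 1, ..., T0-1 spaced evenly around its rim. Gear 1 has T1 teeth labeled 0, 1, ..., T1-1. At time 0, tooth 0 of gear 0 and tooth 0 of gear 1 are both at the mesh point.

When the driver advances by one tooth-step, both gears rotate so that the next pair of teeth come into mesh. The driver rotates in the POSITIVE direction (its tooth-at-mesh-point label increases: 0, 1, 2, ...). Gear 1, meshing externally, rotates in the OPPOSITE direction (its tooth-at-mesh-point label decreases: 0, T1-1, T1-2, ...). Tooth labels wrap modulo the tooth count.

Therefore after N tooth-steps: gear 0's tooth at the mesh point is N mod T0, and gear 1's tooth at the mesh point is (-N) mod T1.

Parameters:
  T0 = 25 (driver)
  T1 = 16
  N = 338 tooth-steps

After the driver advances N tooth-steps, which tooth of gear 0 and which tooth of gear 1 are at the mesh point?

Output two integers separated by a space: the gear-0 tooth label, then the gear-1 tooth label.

Gear 0 (driver, T0=25): tooth at mesh = N mod T0
  338 = 13 * 25 + 13, so 338 mod 25 = 13
  gear 0 tooth = 13
Gear 1 (driven, T1=16): tooth at mesh = (-N) mod T1
  338 = 21 * 16 + 2, so 338 mod 16 = 2
  (-338) mod 16 = (-2) mod 16 = 16 - 2 = 14
Mesh after 338 steps: gear-0 tooth 13 meets gear-1 tooth 14

Answer: 13 14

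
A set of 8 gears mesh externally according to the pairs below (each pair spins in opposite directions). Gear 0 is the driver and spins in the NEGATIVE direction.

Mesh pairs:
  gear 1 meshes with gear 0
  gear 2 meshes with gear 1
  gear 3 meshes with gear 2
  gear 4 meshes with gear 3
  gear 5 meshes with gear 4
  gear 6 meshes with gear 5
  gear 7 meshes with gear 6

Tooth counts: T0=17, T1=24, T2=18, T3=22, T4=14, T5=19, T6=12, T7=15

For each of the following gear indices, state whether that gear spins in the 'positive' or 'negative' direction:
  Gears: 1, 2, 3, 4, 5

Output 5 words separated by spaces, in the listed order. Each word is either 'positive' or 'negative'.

Answer: positive negative positive negative positive

Derivation:
Gear 0 (driver): negative (depth 0)
  gear 1: meshes with gear 0 -> depth 1 -> positive (opposite of gear 0)
  gear 2: meshes with gear 1 -> depth 2 -> negative (opposite of gear 1)
  gear 3: meshes with gear 2 -> depth 3 -> positive (opposite of gear 2)
  gear 4: meshes with gear 3 -> depth 4 -> negative (opposite of gear 3)
  gear 5: meshes with gear 4 -> depth 5 -> positive (opposite of gear 4)
  gear 6: meshes with gear 5 -> depth 6 -> negative (opposite of gear 5)
  gear 7: meshes with gear 6 -> depth 7 -> positive (opposite of gear 6)
Queried indices 1, 2, 3, 4, 5 -> positive, negative, positive, negative, positive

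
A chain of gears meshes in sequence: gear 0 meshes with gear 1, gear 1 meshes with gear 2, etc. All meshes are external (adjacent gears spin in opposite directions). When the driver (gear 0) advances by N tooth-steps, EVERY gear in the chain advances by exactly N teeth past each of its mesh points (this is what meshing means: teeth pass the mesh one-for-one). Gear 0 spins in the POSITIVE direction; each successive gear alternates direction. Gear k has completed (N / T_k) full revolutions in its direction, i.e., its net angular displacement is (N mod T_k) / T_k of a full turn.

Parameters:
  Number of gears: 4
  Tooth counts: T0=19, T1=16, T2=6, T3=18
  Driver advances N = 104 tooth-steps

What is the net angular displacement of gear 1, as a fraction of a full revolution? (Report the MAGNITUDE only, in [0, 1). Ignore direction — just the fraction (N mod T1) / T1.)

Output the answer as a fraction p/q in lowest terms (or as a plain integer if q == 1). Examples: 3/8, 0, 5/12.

Answer: 1/2

Derivation:
Chain of 4 gears, tooth counts: [19, 16, 6, 18]
  gear 0: T0=19, direction=positive, advance = 104 mod 19 = 9 teeth = 9/19 turn
  gear 1: T1=16, direction=negative, advance = 104 mod 16 = 8 teeth = 8/16 turn
  gear 2: T2=6, direction=positive, advance = 104 mod 6 = 2 teeth = 2/6 turn
  gear 3: T3=18, direction=negative, advance = 104 mod 18 = 14 teeth = 14/18 turn
Gear 1: 104 mod 16 = 8
Fraction = 8 / 16 = 1/2 (gcd(8,16)=8) = 1/2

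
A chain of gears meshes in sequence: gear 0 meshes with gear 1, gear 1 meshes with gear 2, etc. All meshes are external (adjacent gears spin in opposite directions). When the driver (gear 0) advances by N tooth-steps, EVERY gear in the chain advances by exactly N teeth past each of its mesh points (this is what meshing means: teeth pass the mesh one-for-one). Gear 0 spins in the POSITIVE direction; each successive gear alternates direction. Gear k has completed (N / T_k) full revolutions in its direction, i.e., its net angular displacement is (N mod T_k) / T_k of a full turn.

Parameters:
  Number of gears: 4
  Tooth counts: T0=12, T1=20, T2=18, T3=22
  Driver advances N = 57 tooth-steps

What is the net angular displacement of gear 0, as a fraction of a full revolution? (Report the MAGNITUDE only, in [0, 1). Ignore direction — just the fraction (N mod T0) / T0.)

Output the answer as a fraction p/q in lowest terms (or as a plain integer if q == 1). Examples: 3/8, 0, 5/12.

Chain of 4 gears, tooth counts: [12, 20, 18, 22]
  gear 0: T0=12, direction=positive, advance = 57 mod 12 = 9 teeth = 9/12 turn
  gear 1: T1=20, direction=negative, advance = 57 mod 20 = 17 teeth = 17/20 turn
  gear 2: T2=18, direction=positive, advance = 57 mod 18 = 3 teeth = 3/18 turn
  gear 3: T3=22, direction=negative, advance = 57 mod 22 = 13 teeth = 13/22 turn
Gear 0: 57 mod 12 = 9
Fraction = 9 / 12 = 3/4 (gcd(9,12)=3) = 3/4

Answer: 3/4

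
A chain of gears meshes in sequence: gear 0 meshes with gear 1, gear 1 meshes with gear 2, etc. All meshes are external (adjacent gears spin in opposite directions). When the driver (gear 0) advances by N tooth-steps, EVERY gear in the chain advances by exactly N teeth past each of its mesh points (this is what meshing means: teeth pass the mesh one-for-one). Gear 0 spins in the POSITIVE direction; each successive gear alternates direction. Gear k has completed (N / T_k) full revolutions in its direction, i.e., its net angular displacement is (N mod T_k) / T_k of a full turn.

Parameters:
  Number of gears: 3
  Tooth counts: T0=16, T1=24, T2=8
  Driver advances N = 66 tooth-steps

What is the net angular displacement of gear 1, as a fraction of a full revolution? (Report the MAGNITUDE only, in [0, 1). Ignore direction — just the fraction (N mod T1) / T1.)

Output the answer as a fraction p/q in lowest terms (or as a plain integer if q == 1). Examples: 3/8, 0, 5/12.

Answer: 3/4

Derivation:
Chain of 3 gears, tooth counts: [16, 24, 8]
  gear 0: T0=16, direction=positive, advance = 66 mod 16 = 2 teeth = 2/16 turn
  gear 1: T1=24, direction=negative, advance = 66 mod 24 = 18 teeth = 18/24 turn
  gear 2: T2=8, direction=positive, advance = 66 mod 8 = 2 teeth = 2/8 turn
Gear 1: 66 mod 24 = 18
Fraction = 18 / 24 = 3/4 (gcd(18,24)=6) = 3/4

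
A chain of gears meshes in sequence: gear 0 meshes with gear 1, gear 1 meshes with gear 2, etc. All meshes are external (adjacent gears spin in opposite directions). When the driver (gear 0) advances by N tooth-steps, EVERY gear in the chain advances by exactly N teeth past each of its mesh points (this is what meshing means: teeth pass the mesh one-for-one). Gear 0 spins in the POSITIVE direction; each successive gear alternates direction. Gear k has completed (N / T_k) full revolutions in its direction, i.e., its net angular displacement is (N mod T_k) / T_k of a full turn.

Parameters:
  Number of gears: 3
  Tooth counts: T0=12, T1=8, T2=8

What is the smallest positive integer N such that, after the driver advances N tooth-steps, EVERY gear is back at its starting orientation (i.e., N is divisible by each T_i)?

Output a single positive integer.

Gear k returns to start when N is a multiple of T_k.
All gears at start simultaneously when N is a common multiple of [12, 8, 8]; the smallest such N is lcm(12, 8, 8).
Start: lcm = T0 = 12
Fold in T1=8: gcd(12, 8) = 4; lcm(12, 8) = 12 * 8 / 4 = 96 / 4 = 24
Fold in T2=8: gcd(24, 8) = 8; lcm(24, 8) = 24 * 8 / 8 = 192 / 8 = 24
Full cycle length = 24

Answer: 24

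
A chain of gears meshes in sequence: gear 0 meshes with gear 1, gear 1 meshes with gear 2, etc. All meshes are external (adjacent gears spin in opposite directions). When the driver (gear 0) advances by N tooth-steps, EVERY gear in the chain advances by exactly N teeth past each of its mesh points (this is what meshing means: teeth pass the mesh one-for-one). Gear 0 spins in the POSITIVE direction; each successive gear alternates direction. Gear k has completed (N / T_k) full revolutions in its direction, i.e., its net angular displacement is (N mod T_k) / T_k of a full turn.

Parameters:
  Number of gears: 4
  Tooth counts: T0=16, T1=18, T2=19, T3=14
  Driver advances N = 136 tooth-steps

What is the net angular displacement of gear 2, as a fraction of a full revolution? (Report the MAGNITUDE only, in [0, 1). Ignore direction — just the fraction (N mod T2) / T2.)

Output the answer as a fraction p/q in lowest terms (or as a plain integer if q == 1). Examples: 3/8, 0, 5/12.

Answer: 3/19

Derivation:
Chain of 4 gears, tooth counts: [16, 18, 19, 14]
  gear 0: T0=16, direction=positive, advance = 136 mod 16 = 8 teeth = 8/16 turn
  gear 1: T1=18, direction=negative, advance = 136 mod 18 = 10 teeth = 10/18 turn
  gear 2: T2=19, direction=positive, advance = 136 mod 19 = 3 teeth = 3/19 turn
  gear 3: T3=14, direction=negative, advance = 136 mod 14 = 10 teeth = 10/14 turn
Gear 2: 136 mod 19 = 3
Fraction = 3 / 19 = 3/19 (gcd(3,19)=1) = 3/19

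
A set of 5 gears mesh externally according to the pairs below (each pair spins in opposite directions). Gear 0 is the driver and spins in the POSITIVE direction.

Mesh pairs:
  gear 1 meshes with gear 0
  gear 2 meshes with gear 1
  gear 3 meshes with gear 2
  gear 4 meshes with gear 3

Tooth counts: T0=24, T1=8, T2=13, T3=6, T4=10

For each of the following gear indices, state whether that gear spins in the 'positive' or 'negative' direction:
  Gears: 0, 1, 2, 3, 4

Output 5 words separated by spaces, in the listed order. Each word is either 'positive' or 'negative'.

Answer: positive negative positive negative positive

Derivation:
Gear 0 (driver): positive (depth 0)
  gear 1: meshes with gear 0 -> depth 1 -> negative (opposite of gear 0)
  gear 2: meshes with gear 1 -> depth 2 -> positive (opposite of gear 1)
  gear 3: meshes with gear 2 -> depth 3 -> negative (opposite of gear 2)
  gear 4: meshes with gear 3 -> depth 4 -> positive (opposite of gear 3)
Queried indices 0, 1, 2, 3, 4 -> positive, negative, positive, negative, positive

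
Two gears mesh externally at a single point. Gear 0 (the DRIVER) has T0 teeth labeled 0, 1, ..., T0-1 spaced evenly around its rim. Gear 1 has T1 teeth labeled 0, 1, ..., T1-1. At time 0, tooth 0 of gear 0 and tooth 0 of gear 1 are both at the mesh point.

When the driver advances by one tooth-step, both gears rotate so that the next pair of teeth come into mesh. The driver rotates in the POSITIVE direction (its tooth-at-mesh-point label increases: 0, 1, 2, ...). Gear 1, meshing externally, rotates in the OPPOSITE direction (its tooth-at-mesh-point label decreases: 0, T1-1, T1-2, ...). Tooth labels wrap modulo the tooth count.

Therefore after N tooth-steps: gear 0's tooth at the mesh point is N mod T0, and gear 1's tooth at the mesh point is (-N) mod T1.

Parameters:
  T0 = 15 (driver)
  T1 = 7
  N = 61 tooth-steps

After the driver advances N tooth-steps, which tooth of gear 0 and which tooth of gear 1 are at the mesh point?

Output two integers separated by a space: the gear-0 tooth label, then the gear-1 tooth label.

Answer: 1 2

Derivation:
Gear 0 (driver, T0=15): tooth at mesh = N mod T0
  61 = 4 * 15 + 1, so 61 mod 15 = 1
  gear 0 tooth = 1
Gear 1 (driven, T1=7): tooth at mesh = (-N) mod T1
  61 = 8 * 7 + 5, so 61 mod 7 = 5
  (-61) mod 7 = (-5) mod 7 = 7 - 5 = 2
Mesh after 61 steps: gear-0 tooth 1 meets gear-1 tooth 2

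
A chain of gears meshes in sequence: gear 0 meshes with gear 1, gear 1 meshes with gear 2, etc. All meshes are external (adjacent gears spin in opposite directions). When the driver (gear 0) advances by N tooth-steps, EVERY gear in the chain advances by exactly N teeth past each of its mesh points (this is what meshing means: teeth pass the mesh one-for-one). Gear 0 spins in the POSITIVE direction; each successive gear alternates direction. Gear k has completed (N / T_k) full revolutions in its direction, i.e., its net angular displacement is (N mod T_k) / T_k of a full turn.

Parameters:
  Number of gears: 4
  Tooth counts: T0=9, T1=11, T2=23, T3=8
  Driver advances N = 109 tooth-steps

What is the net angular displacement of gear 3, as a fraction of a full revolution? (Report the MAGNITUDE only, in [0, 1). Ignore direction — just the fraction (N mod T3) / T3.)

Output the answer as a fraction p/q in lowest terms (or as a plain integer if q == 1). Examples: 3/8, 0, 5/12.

Chain of 4 gears, tooth counts: [9, 11, 23, 8]
  gear 0: T0=9, direction=positive, advance = 109 mod 9 = 1 teeth = 1/9 turn
  gear 1: T1=11, direction=negative, advance = 109 mod 11 = 10 teeth = 10/11 turn
  gear 2: T2=23, direction=positive, advance = 109 mod 23 = 17 teeth = 17/23 turn
  gear 3: T3=8, direction=negative, advance = 109 mod 8 = 5 teeth = 5/8 turn
Gear 3: 109 mod 8 = 5
Fraction = 5 / 8 = 5/8 (gcd(5,8)=1) = 5/8

Answer: 5/8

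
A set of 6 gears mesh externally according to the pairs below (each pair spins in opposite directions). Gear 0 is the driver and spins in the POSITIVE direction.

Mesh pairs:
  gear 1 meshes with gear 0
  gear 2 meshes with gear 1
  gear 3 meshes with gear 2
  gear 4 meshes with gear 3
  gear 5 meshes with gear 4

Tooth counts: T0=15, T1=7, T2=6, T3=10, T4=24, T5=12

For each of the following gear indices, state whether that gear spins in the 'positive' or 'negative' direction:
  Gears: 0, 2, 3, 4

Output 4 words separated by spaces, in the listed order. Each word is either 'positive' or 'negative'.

Answer: positive positive negative positive

Derivation:
Gear 0 (driver): positive (depth 0)
  gear 1: meshes with gear 0 -> depth 1 -> negative (opposite of gear 0)
  gear 2: meshes with gear 1 -> depth 2 -> positive (opposite of gear 1)
  gear 3: meshes with gear 2 -> depth 3 -> negative (opposite of gear 2)
  gear 4: meshes with gear 3 -> depth 4 -> positive (opposite of gear 3)
  gear 5: meshes with gear 4 -> depth 5 -> negative (opposite of gear 4)
Queried indices 0, 2, 3, 4 -> positive, positive, negative, positive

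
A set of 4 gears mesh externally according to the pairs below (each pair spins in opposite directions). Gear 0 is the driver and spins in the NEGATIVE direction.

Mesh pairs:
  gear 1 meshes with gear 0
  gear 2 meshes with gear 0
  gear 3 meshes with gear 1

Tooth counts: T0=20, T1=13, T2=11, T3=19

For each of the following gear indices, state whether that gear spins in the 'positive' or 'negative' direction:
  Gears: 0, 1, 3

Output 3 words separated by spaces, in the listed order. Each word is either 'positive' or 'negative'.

Answer: negative positive negative

Derivation:
Gear 0 (driver): negative (depth 0)
  gear 1: meshes with gear 0 -> depth 1 -> positive (opposite of gear 0)
  gear 2: meshes with gear 0 -> depth 1 -> positive (opposite of gear 0)
  gear 3: meshes with gear 1 -> depth 2 -> negative (opposite of gear 1)
Queried indices 0, 1, 3 -> negative, positive, negative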